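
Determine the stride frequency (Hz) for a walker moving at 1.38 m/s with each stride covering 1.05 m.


f = v / stride_length
f = 1.38 / 1.05
f = 1.3143


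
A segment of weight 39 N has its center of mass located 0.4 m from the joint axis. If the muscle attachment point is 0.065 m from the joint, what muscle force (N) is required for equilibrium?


F_muscle = W * d_load / d_muscle
F_muscle = 39 * 0.4 / 0.065
Numerator = 15.6000
F_muscle = 240.0000


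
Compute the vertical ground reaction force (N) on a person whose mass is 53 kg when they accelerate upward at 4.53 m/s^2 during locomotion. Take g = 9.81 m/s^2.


GRF = m * (g + a)
GRF = 53 * (9.81 + 4.53)
GRF = 53 * 14.3400
GRF = 760.0200


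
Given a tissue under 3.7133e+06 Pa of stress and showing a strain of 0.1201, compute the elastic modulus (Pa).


E = stress / strain
E = 3.7133e+06 / 0.1201
E = 3.0918e+07


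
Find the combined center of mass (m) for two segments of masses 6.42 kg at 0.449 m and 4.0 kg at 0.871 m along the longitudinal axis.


COM = (m1*x1 + m2*x2) / (m1 + m2)
COM = (6.42*0.449 + 4.0*0.871) / (6.42 + 4.0)
Numerator = 6.3666
Denominator = 10.4200
COM = 0.6110


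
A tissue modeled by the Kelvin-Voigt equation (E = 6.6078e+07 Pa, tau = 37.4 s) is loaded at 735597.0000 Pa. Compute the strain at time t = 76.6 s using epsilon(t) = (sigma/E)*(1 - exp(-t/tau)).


epsilon(t) = (sigma/E) * (1 - exp(-t/tau))
sigma/E = 735597.0000 / 6.6078e+07 = 0.0111
exp(-t/tau) = exp(-76.6 / 37.4) = 0.1290
epsilon = 0.0111 * (1 - 0.1290)
epsilon = 0.0097


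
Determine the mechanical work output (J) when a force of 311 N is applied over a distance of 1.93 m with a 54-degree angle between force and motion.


W = F * d * cos(theta)
theta = 54 deg = 0.9425 rad
cos(theta) = 0.5878
W = 311 * 1.93 * 0.5878
W = 352.8063


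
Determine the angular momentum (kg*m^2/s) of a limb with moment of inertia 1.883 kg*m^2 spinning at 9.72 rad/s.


L = I * omega
L = 1.883 * 9.72
L = 18.3028


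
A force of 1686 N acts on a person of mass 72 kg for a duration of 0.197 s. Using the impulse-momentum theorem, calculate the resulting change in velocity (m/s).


J = F * dt = 1686 * 0.197 = 332.1420 N*s
delta_v = J / m
delta_v = 332.1420 / 72
delta_v = 4.6131


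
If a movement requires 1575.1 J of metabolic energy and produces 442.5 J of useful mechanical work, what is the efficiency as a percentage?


eta = (W_mech / E_meta) * 100
eta = (442.5 / 1575.1) * 100
ratio = 0.2809
eta = 28.0935


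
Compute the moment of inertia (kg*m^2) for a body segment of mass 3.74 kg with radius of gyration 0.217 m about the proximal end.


I = m * k^2
I = 3.74 * 0.217^2
k^2 = 0.0471
I = 0.1761


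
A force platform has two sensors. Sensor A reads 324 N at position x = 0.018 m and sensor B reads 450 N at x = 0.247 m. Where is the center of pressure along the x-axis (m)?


COP_x = (F1*x1 + F2*x2) / (F1 + F2)
COP_x = (324*0.018 + 450*0.247) / (324 + 450)
Numerator = 116.9820
Denominator = 774
COP_x = 0.1511


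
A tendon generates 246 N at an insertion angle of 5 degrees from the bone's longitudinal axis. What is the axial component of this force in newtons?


F_eff = F_tendon * cos(theta)
theta = 5 deg = 0.0873 rad
cos(theta) = 0.9962
F_eff = 246 * 0.9962
F_eff = 245.0639


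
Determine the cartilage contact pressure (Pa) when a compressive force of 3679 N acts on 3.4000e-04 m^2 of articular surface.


P = F / A
P = 3679 / 3.4000e-04
P = 1.0821e+07


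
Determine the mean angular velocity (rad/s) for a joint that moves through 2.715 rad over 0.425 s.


omega = delta_theta / delta_t
omega = 2.715 / 0.425
omega = 6.3882


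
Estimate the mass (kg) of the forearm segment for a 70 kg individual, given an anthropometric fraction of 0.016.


m_segment = body_mass * fraction
m_segment = 70 * 0.016
m_segment = 1.1200


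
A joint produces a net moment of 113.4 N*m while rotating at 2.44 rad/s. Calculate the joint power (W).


P = M * omega
P = 113.4 * 2.44
P = 276.6960


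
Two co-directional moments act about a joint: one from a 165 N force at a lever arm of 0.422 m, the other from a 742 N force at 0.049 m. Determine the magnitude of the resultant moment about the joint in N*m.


M = F1 * d1 + F2 * d2
M = 165 * 0.422 + 742 * 0.049
M = 69.6300 + 36.3580
M = 105.9880


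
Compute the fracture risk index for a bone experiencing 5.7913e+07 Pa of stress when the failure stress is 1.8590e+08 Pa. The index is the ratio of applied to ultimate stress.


FRI = applied / ultimate
FRI = 5.7913e+07 / 1.8590e+08
FRI = 0.3115


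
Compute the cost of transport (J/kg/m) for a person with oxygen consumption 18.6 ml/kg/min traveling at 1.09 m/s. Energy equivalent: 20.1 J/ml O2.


Power per kg = VO2 * 20.1 / 60
Power per kg = 18.6 * 20.1 / 60 = 6.2310 W/kg
Cost = power_per_kg / speed
Cost = 6.2310 / 1.09
Cost = 5.7165


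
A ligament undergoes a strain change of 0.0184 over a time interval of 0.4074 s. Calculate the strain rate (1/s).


strain_rate = delta_strain / delta_t
strain_rate = 0.0184 / 0.4074
strain_rate = 0.0452


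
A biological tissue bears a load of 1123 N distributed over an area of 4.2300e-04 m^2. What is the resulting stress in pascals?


stress = F / A
stress = 1123 / 4.2300e-04
stress = 2.6548e+06


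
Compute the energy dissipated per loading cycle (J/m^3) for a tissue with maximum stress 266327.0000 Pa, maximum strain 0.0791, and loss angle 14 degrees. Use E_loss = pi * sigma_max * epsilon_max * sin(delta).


E_loss = pi * sigma_max * epsilon_max * sin(delta)
delta = 14 deg = 0.2443 rad
sin(delta) = 0.2419
E_loss = pi * 266327.0000 * 0.0791 * 0.2419
E_loss = 16010.9363


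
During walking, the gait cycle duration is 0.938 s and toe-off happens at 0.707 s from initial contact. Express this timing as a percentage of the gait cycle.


pct = (event_time / cycle_time) * 100
pct = (0.707 / 0.938) * 100
ratio = 0.7537
pct = 75.3731


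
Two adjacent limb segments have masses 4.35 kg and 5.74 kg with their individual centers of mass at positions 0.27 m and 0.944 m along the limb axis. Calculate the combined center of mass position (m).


COM = (m1*x1 + m2*x2) / (m1 + m2)
COM = (4.35*0.27 + 5.74*0.944) / (4.35 + 5.74)
Numerator = 6.5931
Denominator = 10.0900
COM = 0.6534


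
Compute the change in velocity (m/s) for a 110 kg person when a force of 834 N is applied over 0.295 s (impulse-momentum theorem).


J = F * dt = 834 * 0.295 = 246.0300 N*s
delta_v = J / m
delta_v = 246.0300 / 110
delta_v = 2.2366


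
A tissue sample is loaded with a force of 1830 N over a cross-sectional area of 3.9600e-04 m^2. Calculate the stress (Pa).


stress = F / A
stress = 1830 / 3.9600e-04
stress = 4.6212e+06


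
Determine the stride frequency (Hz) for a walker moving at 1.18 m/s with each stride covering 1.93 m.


f = v / stride_length
f = 1.18 / 1.93
f = 0.6114


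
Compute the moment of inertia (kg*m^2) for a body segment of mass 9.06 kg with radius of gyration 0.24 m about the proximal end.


I = m * k^2
I = 9.06 * 0.24^2
k^2 = 0.0576
I = 0.5219


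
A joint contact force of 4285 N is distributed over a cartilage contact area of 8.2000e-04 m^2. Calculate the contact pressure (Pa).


P = F / A
P = 4285 / 8.2000e-04
P = 5.2256e+06


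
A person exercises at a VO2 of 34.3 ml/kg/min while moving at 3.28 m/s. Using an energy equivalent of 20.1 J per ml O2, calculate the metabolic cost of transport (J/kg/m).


Power per kg = VO2 * 20.1 / 60
Power per kg = 34.3 * 20.1 / 60 = 11.4905 W/kg
Cost = power_per_kg / speed
Cost = 11.4905 / 3.28
Cost = 3.5032


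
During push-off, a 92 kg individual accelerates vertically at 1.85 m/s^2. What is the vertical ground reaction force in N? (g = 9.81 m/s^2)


GRF = m * (g + a)
GRF = 92 * (9.81 + 1.85)
GRF = 92 * 11.6600
GRF = 1072.7200


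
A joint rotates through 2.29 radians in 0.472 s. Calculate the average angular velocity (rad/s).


omega = delta_theta / delta_t
omega = 2.29 / 0.472
omega = 4.8517


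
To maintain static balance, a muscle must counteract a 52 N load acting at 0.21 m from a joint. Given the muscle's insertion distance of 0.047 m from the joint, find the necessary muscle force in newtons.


F_muscle = W * d_load / d_muscle
F_muscle = 52 * 0.21 / 0.047
Numerator = 10.9200
F_muscle = 232.3404


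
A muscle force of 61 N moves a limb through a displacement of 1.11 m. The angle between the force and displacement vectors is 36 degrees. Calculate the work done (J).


W = F * d * cos(theta)
theta = 36 deg = 0.6283 rad
cos(theta) = 0.8090
W = 61 * 1.11 * 0.8090
W = 54.7785


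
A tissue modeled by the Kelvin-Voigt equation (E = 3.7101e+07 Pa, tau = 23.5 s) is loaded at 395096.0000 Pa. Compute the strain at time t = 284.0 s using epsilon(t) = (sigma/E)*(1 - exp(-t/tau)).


epsilon(t) = (sigma/E) * (1 - exp(-t/tau))
sigma/E = 395096.0000 / 3.7101e+07 = 0.0106
exp(-t/tau) = exp(-284.0 / 23.5) = 5.6429e-06
epsilon = 0.0106 * (1 - 5.6429e-06)
epsilon = 0.0106


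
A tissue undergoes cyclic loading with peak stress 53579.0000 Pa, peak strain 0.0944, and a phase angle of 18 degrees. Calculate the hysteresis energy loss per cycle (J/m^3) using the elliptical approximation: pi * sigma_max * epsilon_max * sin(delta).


E_loss = pi * sigma_max * epsilon_max * sin(delta)
delta = 18 deg = 0.3142 rad
sin(delta) = 0.3090
E_loss = pi * 53579.0000 * 0.0944 * 0.3090
E_loss = 4910.1961


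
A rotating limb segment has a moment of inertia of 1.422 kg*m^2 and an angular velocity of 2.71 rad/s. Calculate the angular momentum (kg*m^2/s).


L = I * omega
L = 1.422 * 2.71
L = 3.8536


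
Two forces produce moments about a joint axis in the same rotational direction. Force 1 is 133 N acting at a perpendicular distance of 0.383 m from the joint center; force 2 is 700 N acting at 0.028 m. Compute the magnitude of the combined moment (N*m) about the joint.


M = F1 * d1 + F2 * d2
M = 133 * 0.383 + 700 * 0.028
M = 50.9390 + 19.6000
M = 70.5390


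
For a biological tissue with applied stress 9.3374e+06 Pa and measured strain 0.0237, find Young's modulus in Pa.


E = stress / strain
E = 9.3374e+06 / 0.0237
E = 3.9398e+08


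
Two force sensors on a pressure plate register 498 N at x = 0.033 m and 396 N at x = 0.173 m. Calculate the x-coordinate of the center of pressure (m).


COP_x = (F1*x1 + F2*x2) / (F1 + F2)
COP_x = (498*0.033 + 396*0.173) / (498 + 396)
Numerator = 84.9420
Denominator = 894
COP_x = 0.0950


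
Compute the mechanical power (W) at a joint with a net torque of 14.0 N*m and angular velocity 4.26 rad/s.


P = M * omega
P = 14.0 * 4.26
P = 59.6400


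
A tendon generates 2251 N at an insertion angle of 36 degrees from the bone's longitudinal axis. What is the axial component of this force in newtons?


F_eff = F_tendon * cos(theta)
theta = 36 deg = 0.6283 rad
cos(theta) = 0.8090
F_eff = 2251 * 0.8090
F_eff = 1821.0973


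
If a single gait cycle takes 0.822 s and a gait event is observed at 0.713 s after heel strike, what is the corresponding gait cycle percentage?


pct = (event_time / cycle_time) * 100
pct = (0.713 / 0.822) * 100
ratio = 0.8674
pct = 86.7397


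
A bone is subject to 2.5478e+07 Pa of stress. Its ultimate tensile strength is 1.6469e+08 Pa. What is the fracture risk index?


FRI = applied / ultimate
FRI = 2.5478e+07 / 1.6469e+08
FRI = 0.1547


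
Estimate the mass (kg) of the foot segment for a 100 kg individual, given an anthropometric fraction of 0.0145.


m_segment = body_mass * fraction
m_segment = 100 * 0.0145
m_segment = 1.4500


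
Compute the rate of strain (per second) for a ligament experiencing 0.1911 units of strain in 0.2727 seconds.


strain_rate = delta_strain / delta_t
strain_rate = 0.1911 / 0.2727
strain_rate = 0.7008


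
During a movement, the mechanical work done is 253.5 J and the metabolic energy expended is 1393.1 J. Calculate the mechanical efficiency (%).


eta = (W_mech / E_meta) * 100
eta = (253.5 / 1393.1) * 100
ratio = 0.1820
eta = 18.1968


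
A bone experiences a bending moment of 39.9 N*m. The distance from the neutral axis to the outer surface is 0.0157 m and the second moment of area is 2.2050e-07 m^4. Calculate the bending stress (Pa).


sigma = M * c / I
sigma = 39.9 * 0.0157 / 2.2050e-07
M * c = 0.6264
sigma = 2.8410e+06


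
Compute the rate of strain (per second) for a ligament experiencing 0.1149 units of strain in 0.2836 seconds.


strain_rate = delta_strain / delta_t
strain_rate = 0.1149 / 0.2836
strain_rate = 0.4051


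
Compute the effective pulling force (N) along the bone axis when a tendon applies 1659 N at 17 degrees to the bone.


F_eff = F_tendon * cos(theta)
theta = 17 deg = 0.2967 rad
cos(theta) = 0.9563
F_eff = 1659 * 0.9563
F_eff = 1586.5096


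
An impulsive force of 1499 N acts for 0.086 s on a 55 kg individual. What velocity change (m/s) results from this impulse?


J = F * dt = 1499 * 0.086 = 128.9140 N*s
delta_v = J / m
delta_v = 128.9140 / 55
delta_v = 2.3439


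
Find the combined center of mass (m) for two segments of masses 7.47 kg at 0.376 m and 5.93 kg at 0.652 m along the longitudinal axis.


COM = (m1*x1 + m2*x2) / (m1 + m2)
COM = (7.47*0.376 + 5.93*0.652) / (7.47 + 5.93)
Numerator = 6.6751
Denominator = 13.4000
COM = 0.4981


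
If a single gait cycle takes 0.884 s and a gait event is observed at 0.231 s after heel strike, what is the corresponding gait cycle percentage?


pct = (event_time / cycle_time) * 100
pct = (0.231 / 0.884) * 100
ratio = 0.2613
pct = 26.1312


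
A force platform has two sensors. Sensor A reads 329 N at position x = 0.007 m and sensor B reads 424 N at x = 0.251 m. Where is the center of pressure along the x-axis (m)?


COP_x = (F1*x1 + F2*x2) / (F1 + F2)
COP_x = (329*0.007 + 424*0.251) / (329 + 424)
Numerator = 108.7270
Denominator = 753
COP_x = 0.1444


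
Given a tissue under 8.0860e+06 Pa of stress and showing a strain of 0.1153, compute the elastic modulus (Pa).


E = stress / strain
E = 8.0860e+06 / 0.1153
E = 7.0130e+07


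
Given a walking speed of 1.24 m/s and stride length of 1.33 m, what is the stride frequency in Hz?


f = v / stride_length
f = 1.24 / 1.33
f = 0.9323


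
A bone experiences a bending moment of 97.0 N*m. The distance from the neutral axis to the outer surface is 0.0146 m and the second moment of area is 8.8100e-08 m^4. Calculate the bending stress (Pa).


sigma = M * c / I
sigma = 97.0 * 0.0146 / 8.8100e-08
M * c = 1.4162
sigma = 1.6075e+07


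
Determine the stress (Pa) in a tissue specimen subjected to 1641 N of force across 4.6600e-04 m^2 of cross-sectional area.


stress = F / A
stress = 1641 / 4.6600e-04
stress = 3.5215e+06


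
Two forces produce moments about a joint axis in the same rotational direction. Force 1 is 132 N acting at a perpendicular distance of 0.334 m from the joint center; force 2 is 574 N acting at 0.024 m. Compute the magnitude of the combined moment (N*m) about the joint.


M = F1 * d1 + F2 * d2
M = 132 * 0.334 + 574 * 0.024
M = 44.0880 + 13.7760
M = 57.8640


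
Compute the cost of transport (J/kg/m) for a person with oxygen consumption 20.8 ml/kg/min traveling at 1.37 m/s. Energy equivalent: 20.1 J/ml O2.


Power per kg = VO2 * 20.1 / 60
Power per kg = 20.8 * 20.1 / 60 = 6.9680 W/kg
Cost = power_per_kg / speed
Cost = 6.9680 / 1.37
Cost = 5.0861


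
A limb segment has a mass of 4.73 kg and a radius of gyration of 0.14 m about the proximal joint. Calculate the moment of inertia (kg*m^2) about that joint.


I = m * k^2
I = 4.73 * 0.14^2
k^2 = 0.0196
I = 0.0927


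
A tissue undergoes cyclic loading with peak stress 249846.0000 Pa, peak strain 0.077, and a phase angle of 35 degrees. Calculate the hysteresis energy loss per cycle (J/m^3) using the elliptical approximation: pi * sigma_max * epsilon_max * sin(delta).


E_loss = pi * sigma_max * epsilon_max * sin(delta)
delta = 35 deg = 0.6109 rad
sin(delta) = 0.5736
E_loss = pi * 249846.0000 * 0.077 * 0.5736
E_loss = 34666.0453


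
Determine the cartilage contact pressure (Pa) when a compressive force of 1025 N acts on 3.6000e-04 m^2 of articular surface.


P = F / A
P = 1025 / 3.6000e-04
P = 2.8472e+06


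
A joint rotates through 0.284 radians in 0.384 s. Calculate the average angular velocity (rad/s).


omega = delta_theta / delta_t
omega = 0.284 / 0.384
omega = 0.7396


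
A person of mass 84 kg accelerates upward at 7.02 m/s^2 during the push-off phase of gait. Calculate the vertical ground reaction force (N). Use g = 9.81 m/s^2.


GRF = m * (g + a)
GRF = 84 * (9.81 + 7.02)
GRF = 84 * 16.8300
GRF = 1413.7200


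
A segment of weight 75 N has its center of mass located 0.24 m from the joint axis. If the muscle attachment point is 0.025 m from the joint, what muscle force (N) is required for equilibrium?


F_muscle = W * d_load / d_muscle
F_muscle = 75 * 0.24 / 0.025
Numerator = 18.0000
F_muscle = 720.0000


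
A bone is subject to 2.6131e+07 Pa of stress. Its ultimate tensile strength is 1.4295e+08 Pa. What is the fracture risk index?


FRI = applied / ultimate
FRI = 2.6131e+07 / 1.4295e+08
FRI = 0.1828


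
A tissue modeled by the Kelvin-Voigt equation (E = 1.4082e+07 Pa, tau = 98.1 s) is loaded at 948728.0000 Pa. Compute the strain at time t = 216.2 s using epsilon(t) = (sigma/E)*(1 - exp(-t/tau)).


epsilon(t) = (sigma/E) * (1 - exp(-t/tau))
sigma/E = 948728.0000 / 1.4082e+07 = 0.0674
exp(-t/tau) = exp(-216.2 / 98.1) = 0.1104
epsilon = 0.0674 * (1 - 0.1104)
epsilon = 0.0599


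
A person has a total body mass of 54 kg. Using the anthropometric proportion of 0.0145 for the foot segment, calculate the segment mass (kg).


m_segment = body_mass * fraction
m_segment = 54 * 0.0145
m_segment = 0.7830


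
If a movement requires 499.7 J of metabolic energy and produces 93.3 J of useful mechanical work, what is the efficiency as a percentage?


eta = (W_mech / E_meta) * 100
eta = (93.3 / 499.7) * 100
ratio = 0.1867
eta = 18.6712


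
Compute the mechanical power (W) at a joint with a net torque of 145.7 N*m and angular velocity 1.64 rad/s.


P = M * omega
P = 145.7 * 1.64
P = 238.9480


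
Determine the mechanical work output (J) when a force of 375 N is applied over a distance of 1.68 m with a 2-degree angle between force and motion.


W = F * d * cos(theta)
theta = 2 deg = 0.0349 rad
cos(theta) = 0.9994
W = 375 * 1.68 * 0.9994
W = 629.6162


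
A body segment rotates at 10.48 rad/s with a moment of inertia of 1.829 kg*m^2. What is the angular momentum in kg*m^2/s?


L = I * omega
L = 1.829 * 10.48
L = 19.1679


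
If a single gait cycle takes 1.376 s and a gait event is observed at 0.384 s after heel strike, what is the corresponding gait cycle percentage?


pct = (event_time / cycle_time) * 100
pct = (0.384 / 1.376) * 100
ratio = 0.2791
pct = 27.9070


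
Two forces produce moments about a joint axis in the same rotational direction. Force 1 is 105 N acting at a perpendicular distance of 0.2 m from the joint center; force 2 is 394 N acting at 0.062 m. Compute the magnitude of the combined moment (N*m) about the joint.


M = F1 * d1 + F2 * d2
M = 105 * 0.2 + 394 * 0.062
M = 21.0000 + 24.4280
M = 45.4280


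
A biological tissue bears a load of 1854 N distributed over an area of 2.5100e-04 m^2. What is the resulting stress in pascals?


stress = F / A
stress = 1854 / 2.5100e-04
stress = 7.3865e+06


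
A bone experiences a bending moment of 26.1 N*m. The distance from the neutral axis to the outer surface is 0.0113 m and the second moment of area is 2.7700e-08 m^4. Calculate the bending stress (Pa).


sigma = M * c / I
sigma = 26.1 * 0.0113 / 2.7700e-08
M * c = 0.2949
sigma = 1.0647e+07


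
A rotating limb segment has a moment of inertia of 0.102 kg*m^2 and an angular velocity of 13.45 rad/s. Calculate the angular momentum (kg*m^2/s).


L = I * omega
L = 0.102 * 13.45
L = 1.3719


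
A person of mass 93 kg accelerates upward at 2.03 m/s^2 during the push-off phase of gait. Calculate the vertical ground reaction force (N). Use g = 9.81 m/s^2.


GRF = m * (g + a)
GRF = 93 * (9.81 + 2.03)
GRF = 93 * 11.8400
GRF = 1101.1200


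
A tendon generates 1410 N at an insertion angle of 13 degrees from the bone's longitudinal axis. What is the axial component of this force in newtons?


F_eff = F_tendon * cos(theta)
theta = 13 deg = 0.2269 rad
cos(theta) = 0.9744
F_eff = 1410 * 0.9744
F_eff = 1373.8618


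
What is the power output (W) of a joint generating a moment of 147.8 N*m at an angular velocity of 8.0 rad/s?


P = M * omega
P = 147.8 * 8.0
P = 1182.4000


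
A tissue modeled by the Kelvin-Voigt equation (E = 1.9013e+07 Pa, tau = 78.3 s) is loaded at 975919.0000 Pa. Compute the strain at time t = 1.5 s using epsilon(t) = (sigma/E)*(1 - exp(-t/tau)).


epsilon(t) = (sigma/E) * (1 - exp(-t/tau))
sigma/E = 975919.0000 / 1.9013e+07 = 0.0513
exp(-t/tau) = exp(-1.5 / 78.3) = 0.9810
epsilon = 0.0513 * (1 - 0.9810)
epsilon = 9.7396e-04


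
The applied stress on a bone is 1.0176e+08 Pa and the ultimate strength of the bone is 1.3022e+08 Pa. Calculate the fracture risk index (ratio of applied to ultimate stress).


FRI = applied / ultimate
FRI = 1.0176e+08 / 1.3022e+08
FRI = 0.7814


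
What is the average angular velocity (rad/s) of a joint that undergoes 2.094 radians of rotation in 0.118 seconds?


omega = delta_theta / delta_t
omega = 2.094 / 0.118
omega = 17.7458


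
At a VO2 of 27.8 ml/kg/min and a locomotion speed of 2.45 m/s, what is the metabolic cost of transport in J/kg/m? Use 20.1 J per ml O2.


Power per kg = VO2 * 20.1 / 60
Power per kg = 27.8 * 20.1 / 60 = 9.3130 W/kg
Cost = power_per_kg / speed
Cost = 9.3130 / 2.45
Cost = 3.8012


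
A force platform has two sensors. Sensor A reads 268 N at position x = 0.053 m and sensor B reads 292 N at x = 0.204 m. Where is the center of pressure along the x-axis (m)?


COP_x = (F1*x1 + F2*x2) / (F1 + F2)
COP_x = (268*0.053 + 292*0.204) / (268 + 292)
Numerator = 73.7720
Denominator = 560
COP_x = 0.1317


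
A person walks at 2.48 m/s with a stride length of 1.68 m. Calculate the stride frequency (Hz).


f = v / stride_length
f = 2.48 / 1.68
f = 1.4762


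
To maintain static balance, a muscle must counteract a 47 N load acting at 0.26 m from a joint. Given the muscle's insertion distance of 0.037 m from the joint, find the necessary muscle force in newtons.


F_muscle = W * d_load / d_muscle
F_muscle = 47 * 0.26 / 0.037
Numerator = 12.2200
F_muscle = 330.2703


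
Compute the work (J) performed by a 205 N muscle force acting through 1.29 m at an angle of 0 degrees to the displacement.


W = F * d * cos(theta)
theta = 0 deg = 0.0000 rad
cos(theta) = 1.0000
W = 205 * 1.29 * 1.0000
W = 264.4500


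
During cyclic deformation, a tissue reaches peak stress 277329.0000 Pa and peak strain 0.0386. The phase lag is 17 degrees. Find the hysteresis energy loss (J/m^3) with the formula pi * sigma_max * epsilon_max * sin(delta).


E_loss = pi * sigma_max * epsilon_max * sin(delta)
delta = 17 deg = 0.2967 rad
sin(delta) = 0.2924
E_loss = pi * 277329.0000 * 0.0386 * 0.2924
E_loss = 9832.5871


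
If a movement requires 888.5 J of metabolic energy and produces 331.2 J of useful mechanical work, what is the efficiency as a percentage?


eta = (W_mech / E_meta) * 100
eta = (331.2 / 888.5) * 100
ratio = 0.3728
eta = 37.2763


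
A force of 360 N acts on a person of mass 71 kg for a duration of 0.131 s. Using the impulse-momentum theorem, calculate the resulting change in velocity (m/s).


J = F * dt = 360 * 0.131 = 47.1600 N*s
delta_v = J / m
delta_v = 47.1600 / 71
delta_v = 0.6642


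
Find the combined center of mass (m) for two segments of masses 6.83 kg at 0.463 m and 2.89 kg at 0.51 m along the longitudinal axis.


COM = (m1*x1 + m2*x2) / (m1 + m2)
COM = (6.83*0.463 + 2.89*0.51) / (6.83 + 2.89)
Numerator = 4.6362
Denominator = 9.7200
COM = 0.4770


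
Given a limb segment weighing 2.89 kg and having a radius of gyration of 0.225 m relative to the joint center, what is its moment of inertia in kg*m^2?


I = m * k^2
I = 2.89 * 0.225^2
k^2 = 0.0506
I = 0.1463


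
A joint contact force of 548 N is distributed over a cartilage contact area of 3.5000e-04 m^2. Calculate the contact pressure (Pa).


P = F / A
P = 548 / 3.5000e-04
P = 1.5657e+06


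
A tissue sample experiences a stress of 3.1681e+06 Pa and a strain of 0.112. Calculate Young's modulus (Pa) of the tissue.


E = stress / strain
E = 3.1681e+06 / 0.112
E = 2.8287e+07


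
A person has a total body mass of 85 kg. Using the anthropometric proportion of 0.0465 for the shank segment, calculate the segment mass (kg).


m_segment = body_mass * fraction
m_segment = 85 * 0.0465
m_segment = 3.9525


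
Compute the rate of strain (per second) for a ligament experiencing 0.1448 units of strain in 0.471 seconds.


strain_rate = delta_strain / delta_t
strain_rate = 0.1448 / 0.471
strain_rate = 0.3074


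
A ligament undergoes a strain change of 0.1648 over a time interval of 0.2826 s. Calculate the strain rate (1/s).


strain_rate = delta_strain / delta_t
strain_rate = 0.1648 / 0.2826
strain_rate = 0.5832


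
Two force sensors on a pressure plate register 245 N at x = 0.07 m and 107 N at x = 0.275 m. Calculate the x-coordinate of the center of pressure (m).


COP_x = (F1*x1 + F2*x2) / (F1 + F2)
COP_x = (245*0.07 + 107*0.275) / (245 + 107)
Numerator = 46.5750
Denominator = 352
COP_x = 0.1323


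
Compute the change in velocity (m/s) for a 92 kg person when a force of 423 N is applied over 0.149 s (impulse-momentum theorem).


J = F * dt = 423 * 0.149 = 63.0270 N*s
delta_v = J / m
delta_v = 63.0270 / 92
delta_v = 0.6851


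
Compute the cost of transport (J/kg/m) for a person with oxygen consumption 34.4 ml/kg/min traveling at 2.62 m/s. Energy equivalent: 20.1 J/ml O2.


Power per kg = VO2 * 20.1 / 60
Power per kg = 34.4 * 20.1 / 60 = 11.5240 W/kg
Cost = power_per_kg / speed
Cost = 11.5240 / 2.62
Cost = 4.3985


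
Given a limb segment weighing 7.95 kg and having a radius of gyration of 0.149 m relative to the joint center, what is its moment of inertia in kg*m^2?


I = m * k^2
I = 7.95 * 0.149^2
k^2 = 0.0222
I = 0.1765


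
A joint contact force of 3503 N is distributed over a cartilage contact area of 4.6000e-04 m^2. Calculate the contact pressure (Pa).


P = F / A
P = 3503 / 4.6000e-04
P = 7.6152e+06


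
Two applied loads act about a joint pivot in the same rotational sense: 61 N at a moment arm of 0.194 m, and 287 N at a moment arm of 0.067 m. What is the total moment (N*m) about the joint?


M = F1 * d1 + F2 * d2
M = 61 * 0.194 + 287 * 0.067
M = 11.8340 + 19.2290
M = 31.0630


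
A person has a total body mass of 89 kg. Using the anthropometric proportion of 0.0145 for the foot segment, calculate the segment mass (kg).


m_segment = body_mass * fraction
m_segment = 89 * 0.0145
m_segment = 1.2905


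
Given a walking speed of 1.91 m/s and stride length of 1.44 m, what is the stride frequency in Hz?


f = v / stride_length
f = 1.91 / 1.44
f = 1.3264


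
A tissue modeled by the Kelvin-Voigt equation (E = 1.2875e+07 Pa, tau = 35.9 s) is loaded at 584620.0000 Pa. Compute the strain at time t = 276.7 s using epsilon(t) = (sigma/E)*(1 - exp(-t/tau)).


epsilon(t) = (sigma/E) * (1 - exp(-t/tau))
sigma/E = 584620.0000 / 1.2875e+07 = 0.0454
exp(-t/tau) = exp(-276.7 / 35.9) = 4.4943e-04
epsilon = 0.0454 * (1 - 4.4943e-04)
epsilon = 0.0454


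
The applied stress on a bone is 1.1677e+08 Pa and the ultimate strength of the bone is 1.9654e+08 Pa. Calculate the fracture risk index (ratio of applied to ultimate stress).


FRI = applied / ultimate
FRI = 1.1677e+08 / 1.9654e+08
FRI = 0.5941


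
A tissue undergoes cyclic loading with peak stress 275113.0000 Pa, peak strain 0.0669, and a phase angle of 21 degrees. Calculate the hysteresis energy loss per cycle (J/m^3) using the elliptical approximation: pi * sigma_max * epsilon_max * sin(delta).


E_loss = pi * sigma_max * epsilon_max * sin(delta)
delta = 21 deg = 0.3665 rad
sin(delta) = 0.3584
E_loss = pi * 275113.0000 * 0.0669 * 0.3584
E_loss = 20721.2650


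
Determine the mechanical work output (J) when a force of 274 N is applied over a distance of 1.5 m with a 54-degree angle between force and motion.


W = F * d * cos(theta)
theta = 54 deg = 0.9425 rad
cos(theta) = 0.5878
W = 274 * 1.5 * 0.5878
W = 241.5797


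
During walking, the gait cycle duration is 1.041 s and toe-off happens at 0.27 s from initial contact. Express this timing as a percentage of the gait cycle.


pct = (event_time / cycle_time) * 100
pct = (0.27 / 1.041) * 100
ratio = 0.2594
pct = 25.9366


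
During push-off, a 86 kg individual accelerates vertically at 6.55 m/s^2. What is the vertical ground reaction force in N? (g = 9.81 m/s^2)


GRF = m * (g + a)
GRF = 86 * (9.81 + 6.55)
GRF = 86 * 16.3600
GRF = 1406.9600


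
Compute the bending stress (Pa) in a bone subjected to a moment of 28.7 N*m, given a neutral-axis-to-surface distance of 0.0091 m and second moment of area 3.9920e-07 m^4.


sigma = M * c / I
sigma = 28.7 * 0.0091 / 3.9920e-07
M * c = 0.2612
sigma = 654233.4669


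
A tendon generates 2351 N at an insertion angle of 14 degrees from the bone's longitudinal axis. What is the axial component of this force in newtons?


F_eff = F_tendon * cos(theta)
theta = 14 deg = 0.2443 rad
cos(theta) = 0.9703
F_eff = 2351 * 0.9703
F_eff = 2281.1653


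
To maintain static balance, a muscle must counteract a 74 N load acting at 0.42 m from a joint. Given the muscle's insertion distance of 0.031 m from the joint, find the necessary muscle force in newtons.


F_muscle = W * d_load / d_muscle
F_muscle = 74 * 0.42 / 0.031
Numerator = 31.0800
F_muscle = 1002.5806


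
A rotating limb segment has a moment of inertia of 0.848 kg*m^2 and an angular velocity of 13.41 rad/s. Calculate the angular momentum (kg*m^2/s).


L = I * omega
L = 0.848 * 13.41
L = 11.3717


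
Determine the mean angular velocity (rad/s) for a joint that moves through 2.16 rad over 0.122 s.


omega = delta_theta / delta_t
omega = 2.16 / 0.122
omega = 17.7049


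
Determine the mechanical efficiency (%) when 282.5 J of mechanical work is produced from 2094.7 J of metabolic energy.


eta = (W_mech / E_meta) * 100
eta = (282.5 / 2094.7) * 100
ratio = 0.1349
eta = 13.4864


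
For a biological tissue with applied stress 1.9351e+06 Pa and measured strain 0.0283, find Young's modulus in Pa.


E = stress / strain
E = 1.9351e+06 / 0.0283
E = 6.8378e+07


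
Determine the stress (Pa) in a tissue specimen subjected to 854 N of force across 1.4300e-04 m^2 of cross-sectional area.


stress = F / A
stress = 854 / 1.4300e-04
stress = 5.9720e+06


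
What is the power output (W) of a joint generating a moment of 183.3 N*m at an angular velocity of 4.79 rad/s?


P = M * omega
P = 183.3 * 4.79
P = 878.0070


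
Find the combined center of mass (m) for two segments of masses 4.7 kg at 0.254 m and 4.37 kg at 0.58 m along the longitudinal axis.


COM = (m1*x1 + m2*x2) / (m1 + m2)
COM = (4.7*0.254 + 4.37*0.58) / (4.7 + 4.37)
Numerator = 3.7284
Denominator = 9.0700
COM = 0.4111


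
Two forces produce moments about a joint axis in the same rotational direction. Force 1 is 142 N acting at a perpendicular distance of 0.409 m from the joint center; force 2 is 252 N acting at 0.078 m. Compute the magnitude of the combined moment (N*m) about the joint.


M = F1 * d1 + F2 * d2
M = 142 * 0.409 + 252 * 0.078
M = 58.0780 + 19.6560
M = 77.7340


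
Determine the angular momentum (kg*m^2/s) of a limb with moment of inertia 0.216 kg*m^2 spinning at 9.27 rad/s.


L = I * omega
L = 0.216 * 9.27
L = 2.0023


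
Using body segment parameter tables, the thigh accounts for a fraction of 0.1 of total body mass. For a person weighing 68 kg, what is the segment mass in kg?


m_segment = body_mass * fraction
m_segment = 68 * 0.1
m_segment = 6.8000


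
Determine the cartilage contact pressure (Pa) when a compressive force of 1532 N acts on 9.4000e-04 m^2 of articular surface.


P = F / A
P = 1532 / 9.4000e-04
P = 1.6298e+06


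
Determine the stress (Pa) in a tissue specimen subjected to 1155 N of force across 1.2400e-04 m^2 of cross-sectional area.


stress = F / A
stress = 1155 / 1.2400e-04
stress = 9.3145e+06


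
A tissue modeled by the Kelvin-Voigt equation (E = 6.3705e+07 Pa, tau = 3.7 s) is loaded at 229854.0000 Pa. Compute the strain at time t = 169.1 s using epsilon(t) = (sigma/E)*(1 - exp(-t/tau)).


epsilon(t) = (sigma/E) * (1 - exp(-t/tau))
sigma/E = 229854.0000 / 6.3705e+07 = 0.0036
exp(-t/tau) = exp(-169.1 / 3.7) = 1.4176e-20
epsilon = 0.0036 * (1 - 1.4176e-20)
epsilon = 0.0036


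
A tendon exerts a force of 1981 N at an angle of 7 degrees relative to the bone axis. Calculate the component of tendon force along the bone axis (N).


F_eff = F_tendon * cos(theta)
theta = 7 deg = 0.1222 rad
cos(theta) = 0.9925
F_eff = 1981 * 0.9925
F_eff = 1966.2339


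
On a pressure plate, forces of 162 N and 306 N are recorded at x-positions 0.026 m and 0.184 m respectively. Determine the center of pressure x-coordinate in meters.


COP_x = (F1*x1 + F2*x2) / (F1 + F2)
COP_x = (162*0.026 + 306*0.184) / (162 + 306)
Numerator = 60.5160
Denominator = 468
COP_x = 0.1293


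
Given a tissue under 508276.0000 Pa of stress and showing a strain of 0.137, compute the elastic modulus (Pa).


E = stress / strain
E = 508276.0000 / 0.137
E = 3.7100e+06


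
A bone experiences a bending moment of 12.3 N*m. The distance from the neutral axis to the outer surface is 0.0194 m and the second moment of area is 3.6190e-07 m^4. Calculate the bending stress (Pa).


sigma = M * c / I
sigma = 12.3 * 0.0194 / 3.6190e-07
M * c = 0.2386
sigma = 659353.4125


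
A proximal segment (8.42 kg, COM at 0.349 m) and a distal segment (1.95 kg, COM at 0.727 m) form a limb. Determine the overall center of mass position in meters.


COM = (m1*x1 + m2*x2) / (m1 + m2)
COM = (8.42*0.349 + 1.95*0.727) / (8.42 + 1.95)
Numerator = 4.3562
Denominator = 10.3700
COM = 0.4201


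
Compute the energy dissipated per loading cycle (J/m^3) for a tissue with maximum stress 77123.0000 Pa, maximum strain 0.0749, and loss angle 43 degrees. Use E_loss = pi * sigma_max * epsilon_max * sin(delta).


E_loss = pi * sigma_max * epsilon_max * sin(delta)
delta = 43 deg = 0.7505 rad
sin(delta) = 0.6820
E_loss = pi * 77123.0000 * 0.0749 * 0.6820
E_loss = 12376.5310


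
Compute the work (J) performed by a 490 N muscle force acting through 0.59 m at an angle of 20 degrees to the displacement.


W = F * d * cos(theta)
theta = 20 deg = 0.3491 rad
cos(theta) = 0.9397
W = 490 * 0.59 * 0.9397
W = 271.6651


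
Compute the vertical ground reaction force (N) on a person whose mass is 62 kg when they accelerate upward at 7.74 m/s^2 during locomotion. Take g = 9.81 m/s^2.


GRF = m * (g + a)
GRF = 62 * (9.81 + 7.74)
GRF = 62 * 17.5500
GRF = 1088.1000


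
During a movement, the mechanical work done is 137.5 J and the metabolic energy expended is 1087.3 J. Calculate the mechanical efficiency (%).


eta = (W_mech / E_meta) * 100
eta = (137.5 / 1087.3) * 100
ratio = 0.1265
eta = 12.6460


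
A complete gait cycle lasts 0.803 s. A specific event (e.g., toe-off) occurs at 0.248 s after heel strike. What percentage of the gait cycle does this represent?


pct = (event_time / cycle_time) * 100
pct = (0.248 / 0.803) * 100
ratio = 0.3088
pct = 30.8842


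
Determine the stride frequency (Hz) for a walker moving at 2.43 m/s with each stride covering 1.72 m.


f = v / stride_length
f = 2.43 / 1.72
f = 1.4128


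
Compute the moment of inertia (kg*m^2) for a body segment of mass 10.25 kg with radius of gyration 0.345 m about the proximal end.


I = m * k^2
I = 10.25 * 0.345^2
k^2 = 0.1190
I = 1.2200


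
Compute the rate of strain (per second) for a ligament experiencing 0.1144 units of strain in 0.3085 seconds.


strain_rate = delta_strain / delta_t
strain_rate = 0.1144 / 0.3085
strain_rate = 0.3708


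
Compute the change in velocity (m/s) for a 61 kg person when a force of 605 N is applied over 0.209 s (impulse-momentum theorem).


J = F * dt = 605 * 0.209 = 126.4450 N*s
delta_v = J / m
delta_v = 126.4450 / 61
delta_v = 2.0729


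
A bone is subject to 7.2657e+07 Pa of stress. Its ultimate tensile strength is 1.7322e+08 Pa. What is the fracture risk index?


FRI = applied / ultimate
FRI = 7.2657e+07 / 1.7322e+08
FRI = 0.4194


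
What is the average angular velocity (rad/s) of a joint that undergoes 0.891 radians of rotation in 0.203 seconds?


omega = delta_theta / delta_t
omega = 0.891 / 0.203
omega = 4.3892


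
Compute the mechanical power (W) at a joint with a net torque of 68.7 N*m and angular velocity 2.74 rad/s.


P = M * omega
P = 68.7 * 2.74
P = 188.2380


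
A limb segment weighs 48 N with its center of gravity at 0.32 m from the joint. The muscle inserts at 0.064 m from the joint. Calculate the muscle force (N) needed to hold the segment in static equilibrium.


F_muscle = W * d_load / d_muscle
F_muscle = 48 * 0.32 / 0.064
Numerator = 15.3600
F_muscle = 240.0000


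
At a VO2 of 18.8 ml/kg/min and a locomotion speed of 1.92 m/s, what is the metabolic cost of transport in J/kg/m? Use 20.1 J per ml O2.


Power per kg = VO2 * 20.1 / 60
Power per kg = 18.8 * 20.1 / 60 = 6.2980 W/kg
Cost = power_per_kg / speed
Cost = 6.2980 / 1.92
Cost = 3.2802


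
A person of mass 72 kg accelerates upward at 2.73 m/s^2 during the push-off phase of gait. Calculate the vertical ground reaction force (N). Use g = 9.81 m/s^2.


GRF = m * (g + a)
GRF = 72 * (9.81 + 2.73)
GRF = 72 * 12.5400
GRF = 902.8800


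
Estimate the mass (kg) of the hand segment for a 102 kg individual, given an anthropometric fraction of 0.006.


m_segment = body_mass * fraction
m_segment = 102 * 0.006
m_segment = 0.6120


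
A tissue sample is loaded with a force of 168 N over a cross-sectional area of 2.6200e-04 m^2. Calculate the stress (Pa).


stress = F / A
stress = 168 / 2.6200e-04
stress = 641221.3740


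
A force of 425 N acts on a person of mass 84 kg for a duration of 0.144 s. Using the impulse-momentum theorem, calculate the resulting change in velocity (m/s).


J = F * dt = 425 * 0.144 = 61.2000 N*s
delta_v = J / m
delta_v = 61.2000 / 84
delta_v = 0.7286


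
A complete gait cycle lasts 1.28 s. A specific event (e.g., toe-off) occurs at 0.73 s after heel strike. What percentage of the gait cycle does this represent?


pct = (event_time / cycle_time) * 100
pct = (0.73 / 1.28) * 100
ratio = 0.5703
pct = 57.0312


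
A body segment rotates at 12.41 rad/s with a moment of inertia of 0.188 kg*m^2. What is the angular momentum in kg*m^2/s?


L = I * omega
L = 0.188 * 12.41
L = 2.3331


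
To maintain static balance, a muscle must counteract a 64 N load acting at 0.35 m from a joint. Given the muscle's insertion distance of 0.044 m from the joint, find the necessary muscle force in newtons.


F_muscle = W * d_load / d_muscle
F_muscle = 64 * 0.35 / 0.044
Numerator = 22.4000
F_muscle = 509.0909


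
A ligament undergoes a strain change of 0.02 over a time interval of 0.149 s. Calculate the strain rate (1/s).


strain_rate = delta_strain / delta_t
strain_rate = 0.02 / 0.149
strain_rate = 0.1342


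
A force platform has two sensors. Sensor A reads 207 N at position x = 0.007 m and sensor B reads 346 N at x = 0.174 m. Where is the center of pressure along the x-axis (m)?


COP_x = (F1*x1 + F2*x2) / (F1 + F2)
COP_x = (207*0.007 + 346*0.174) / (207 + 346)
Numerator = 61.6530
Denominator = 553
COP_x = 0.1115
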